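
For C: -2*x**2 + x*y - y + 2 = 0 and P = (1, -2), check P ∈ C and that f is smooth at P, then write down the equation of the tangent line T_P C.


Tangent line at P: 6 - 6*x = 0.

Step 1: f(1, -2) = 0, so P lies on C.
Step 2: partial derivatives
  f_x(x, y) = -4*x + y, f_y(x, y) = x - 1.
  f_x(P) = -6, f_y(P) = 0 (gradient nonzero, so P is smooth).
Step 3: tangent line at P: -6·(x − 1) + 0·(y − -2) = 0.
Expanding: 6 - 6*x = 0.


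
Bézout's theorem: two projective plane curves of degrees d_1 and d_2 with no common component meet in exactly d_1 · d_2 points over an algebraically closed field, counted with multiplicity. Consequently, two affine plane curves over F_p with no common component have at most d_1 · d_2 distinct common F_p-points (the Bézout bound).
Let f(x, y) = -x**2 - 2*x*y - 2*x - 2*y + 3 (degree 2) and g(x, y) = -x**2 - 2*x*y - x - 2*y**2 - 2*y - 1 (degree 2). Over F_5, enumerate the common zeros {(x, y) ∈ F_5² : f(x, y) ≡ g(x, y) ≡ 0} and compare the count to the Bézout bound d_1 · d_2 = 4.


Common zeros: ∅; count = 0; Bézout bound = 4.

deg(f) = 2, deg(g) = 2, so Bézout bound = 4.
Scan x ∈ F_5. For each x, list the y ∈ F_5 with f(x, y) ≡ 0 and those with g(x, y) ≡ 0 (mod 5); the common zeros in that column are the intersection.
  x = 0: f ≡ 0 at y ∈ {4}; g ≡ 0 at y ∈ {1, 3}; common: ∅.
  x = 1: f ≡ 0 at y ∈ {0}; g ≡ 0 at y ∈ ∅; common: ∅.
  x = 2: f ≡ 0 at y ∈ {0}; g ≡ 0 at y ∈ {1}; common: ∅.
  x = 3: f ≡ 0 at y ∈ {1}; g ≡ 0 at y ∈ {3}; common: ∅.
  x = 4: f ≡ 0 at y ∈ ∅; g ≡ 0 at y ∈ ∅; common: ∅.
Collecting: common zeros = ∅, so the count is 0.
Comparison with the Bézout bound: 0 ≤ 4 = deg(f)·deg(g), as expected for curves with no common component (the affine F_5-count falls short of the bound because intersections may lie at infinity, over extension fields, or carry multiplicity).


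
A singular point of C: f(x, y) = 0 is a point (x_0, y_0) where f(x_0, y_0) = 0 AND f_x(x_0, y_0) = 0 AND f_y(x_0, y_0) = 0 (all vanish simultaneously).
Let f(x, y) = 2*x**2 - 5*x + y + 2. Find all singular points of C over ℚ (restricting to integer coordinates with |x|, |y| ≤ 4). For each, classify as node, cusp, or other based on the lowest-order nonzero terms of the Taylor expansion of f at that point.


No singular points in the scanned grid; C is smooth there.

Compute partial derivatives:
  f_x = 4*x - 5.
  f_y = 1.
f_y = 1 is a nonzero constant, so f_y never vanishes: no point (x, y) can satisfy f = f_x = f_y = 0. In particular no (x, y) ∈ {−4, ..., 4}² is singular; the curve is smooth.


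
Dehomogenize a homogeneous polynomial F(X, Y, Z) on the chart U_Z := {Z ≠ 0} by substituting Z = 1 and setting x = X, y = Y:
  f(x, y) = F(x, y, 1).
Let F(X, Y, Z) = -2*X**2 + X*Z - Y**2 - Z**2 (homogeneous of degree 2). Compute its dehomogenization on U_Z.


f(x, y) = -2*x**2 + x - y**2 - 1

On U_Z we set Z = 1. Each monomial c·X^i·Y^j·Z^k in F becomes c·x^i·y^j·1^k = c·x^i·y^j.
Substituting Z = 1: F(X, Y, 1) = -2*x**2 + x - y**2 - 1.
Note: deg(f) ≤ deg(F) = 2; strict inequality happens when F is divisible by Z (lost terms).


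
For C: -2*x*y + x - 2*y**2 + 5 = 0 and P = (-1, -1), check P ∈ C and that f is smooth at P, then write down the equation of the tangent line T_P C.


Tangent line at P: 3*x + 6*y + 9 = 0.

Step 1: f(-1, -1) = 0, so P lies on C.
Step 2: partial derivatives
  f_x(x, y) = 1 - 2*y, f_y(x, y) = -2*x - 4*y.
  f_x(P) = 3, f_y(P) = 6 (gradient nonzero, so P is smooth).
Step 3: tangent line at P: 3·(x − -1) + 6·(y − -1) = 0.
Expanding: 3*x + 6*y + 9 = 0.


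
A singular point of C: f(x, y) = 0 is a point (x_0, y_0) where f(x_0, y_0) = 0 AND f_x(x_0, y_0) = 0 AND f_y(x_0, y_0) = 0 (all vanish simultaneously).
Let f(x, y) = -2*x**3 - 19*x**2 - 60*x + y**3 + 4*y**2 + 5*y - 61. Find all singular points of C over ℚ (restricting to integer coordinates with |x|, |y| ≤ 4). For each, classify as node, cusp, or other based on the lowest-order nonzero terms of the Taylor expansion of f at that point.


Singular points: {(-3, -1)}; classification: node.

Compute partial derivatives:
  f_x = -6*x**2 - 38*x - 60.
  f_y = 3*y**2 + 8*y + 5.
Scan x_0 ∈ {−4, ..., 4}. For each x_0, f_y(x_0, y) is a polynomial in y; find its integer roots y ∈ {−4, ..., 4}, then test f_x and f at those candidates.
  x = -4: f_y(-4, y) = 3*y**2 + 8*y + 5; vanishes at y ∈ {-1}. (-4, -1): f_x = -4 ≠ 0.
  x = -3: f_y(-3, y) = 3*y**2 + 8*y + 5; vanishes at y ∈ {-1}. (-3, -1): f_x = 0, f = 0 — SINGULAR.
  x = -2: f_y(-2, y) = 3*y**2 + 8*y + 5; vanishes at y ∈ {-1}. (-2, -1): f_x = -8 ≠ 0.
  x = -1: f_y(-1, y) = 3*y**2 + 8*y + 5; vanishes at y ∈ {-1}. (-1, -1): f_x = -28 ≠ 0.
  x = 0: f_y(0, y) = 3*y**2 + 8*y + 5; vanishes at y ∈ {-1}. (0, -1): f_x = -60 ≠ 0.
  x = 1: f_y(1, y) = 3*y**2 + 8*y + 5; vanishes at y ∈ {-1}. (1, -1): f_x = -104 ≠ 0.
  x = 2: f_y(2, y) = 3*y**2 + 8*y + 5; vanishes at y ∈ {-1}. (2, -1): f_x = -160 ≠ 0.
  x = 3: f_y(3, y) = 3*y**2 + 8*y + 5; vanishes at y ∈ {-1}. (3, -1): f_x = -228 ≠ 0.
  x = 4: f_y(4, y) = 3*y**2 + 8*y + 5; vanishes at y ∈ {-1}. (4, -1): f_x = -308 ≠ 0.
Only singular point on the grid: (-3, -1).
Classify: substitute x = -3 + u, y = -1 + v and expand: f = -2*u**3 - u**2 + v**3 + v**2.
No constant or linear terms (consistent with a singular point). Quadratic part: -u**2 + v**2. Cubic part: -2*u**3 + v**3.
The quadratic part v**2 - u**2 = (v − u)(v + u) splits into two distinct linear factors, so there are two distinct tangent lines y − -1 = ±(x − -3) — this is a node (ordinary double point).
Classification: node.


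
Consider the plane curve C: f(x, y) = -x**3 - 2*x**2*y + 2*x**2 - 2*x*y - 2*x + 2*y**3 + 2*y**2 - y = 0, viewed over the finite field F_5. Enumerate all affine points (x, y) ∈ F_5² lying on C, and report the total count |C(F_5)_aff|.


Affine F_5-points: {(0, 0), (3, 0), (3, 4), (4, 0)}; count = 4.

For each of the 25 pairs (x, y) ∈ F_5², evaluate f(x, y) mod 5. Record the zeros.
  x = 0: [0↦0, 1↦3, 2↦2, 3↦4, 4↦1]  zeros at y ∈ {0}
  x = 1: [0↦4, 1↦3, 2↦3, 3↦1, 4↦4]  zeros at y ∈ ∅
  x = 2: [0↦1, 1↦2, 2↦4, 3↦4, 4↦4]  zeros at y ∈ ∅
  x = 3: [0↦0, 1↦4, 2↦4, 3↦2, 4↦0]  zeros at y ∈ {0, 4}
  x = 4: [0↦0, 1↦3, 2↦2, 3↦4, 4↦1]  zeros at y ∈ {0}
Collecting zeros: affine points = {(0, 0), (3, 0), (3, 4), (4, 0)}.
Total count |C(F_5)_aff| = 4.


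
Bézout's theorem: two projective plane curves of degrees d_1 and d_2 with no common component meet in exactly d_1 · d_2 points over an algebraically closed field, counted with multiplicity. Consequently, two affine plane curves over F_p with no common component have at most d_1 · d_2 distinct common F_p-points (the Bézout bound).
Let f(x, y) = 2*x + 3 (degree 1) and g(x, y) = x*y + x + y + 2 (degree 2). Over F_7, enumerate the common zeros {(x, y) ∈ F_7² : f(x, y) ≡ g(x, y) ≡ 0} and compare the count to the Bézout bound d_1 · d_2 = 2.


Common zeros: {(2, 1)}; count = 1; Bézout bound = 2.

deg(f) = 1, deg(g) = 2, so Bézout bound = 2.
Scan x ∈ F_7. For each x, list the y ∈ F_7 with f(x, y) ≡ 0 and those with g(x, y) ≡ 0 (mod 7); the common zeros in that column are the intersection.
  x = 0: f ≡ 0 at y ∈ ∅; g ≡ 0 at y ∈ {5}; common: ∅.
  x = 1: f ≡ 0 at y ∈ ∅; g ≡ 0 at y ∈ {2}; common: ∅.
  x = 2: f ≡ 0 at y ∈ {0, 1, 2, 3, 4, 5, 6}; g ≡ 0 at y ∈ {1}; common: {1}.
  x = 3: f ≡ 0 at y ∈ ∅; g ≡ 0 at y ∈ {4}; common: ∅.
  x = 4: f ≡ 0 at y ∈ ∅; g ≡ 0 at y ∈ {3}; common: ∅.
  x = 5: f ≡ 0 at y ∈ ∅; g ≡ 0 at y ∈ {0}; common: ∅.
  x = 6: f ≡ 0 at y ∈ ∅; g ≡ 0 at y ∈ ∅; common: ∅.
Collecting: common zeros = {(2, 1)}, so the count is 1.
Comparison with the Bézout bound: 1 ≤ 2 = deg(f)·deg(g), as expected for curves with no common component (the affine F_7-count falls short of the bound because intersections may lie at infinity, over extension fields, or carry multiplicity).


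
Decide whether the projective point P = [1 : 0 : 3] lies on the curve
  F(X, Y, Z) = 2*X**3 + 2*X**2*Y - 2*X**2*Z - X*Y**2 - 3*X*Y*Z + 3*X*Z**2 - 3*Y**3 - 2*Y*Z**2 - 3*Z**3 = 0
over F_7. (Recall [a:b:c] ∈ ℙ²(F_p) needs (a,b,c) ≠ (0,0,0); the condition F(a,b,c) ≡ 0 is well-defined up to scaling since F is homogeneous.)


F(1,0,3) ≡ 5 (mod 7); P is NOT on the curve.

Evaluate F(1, 0, 3) term-by-term (mod 7).
  2*X**3 ↦ 2·1·1·1 = 2
  2*X**2*Y ↦ 2·1·0·1 = 0
  -2*X**2*Z ↦ -2·1·1·3 = -6
  -X*Y**2 ↦ -1·1·0·1 = 0
  -3*X*Y*Z ↦ -3·1·0·3 = 0
  3*X*Z**2 ↦ 3·1·1·9 = 27
  -3*Y**3 ↦ -3·1·0·1 = 0
  -2*Y*Z**2 ↦ -2·1·0·9 = 0
  -3*Z**3 ↦ -3·1·1·27 = -81
Sum: F(1, 0, 3) = (2) + (0) + (-6) + (0) + (0) + (27) + (0) + (0) + (-81) = -58.
Reducing mod 7: -58 ≡ 5 (mod 7).
Since F(a, b, c) ≡ 5 ≠ 0 (mod 7), P does NOT lie on the curve.


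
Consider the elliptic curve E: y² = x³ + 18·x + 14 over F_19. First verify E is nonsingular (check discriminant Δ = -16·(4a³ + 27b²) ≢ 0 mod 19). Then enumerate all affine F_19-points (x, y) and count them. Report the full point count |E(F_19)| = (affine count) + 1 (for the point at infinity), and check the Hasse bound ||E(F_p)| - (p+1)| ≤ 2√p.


Affine points = {(2, 1), (2, 18), (3, 0), (4, 6), (4, 13), (5, 1), (5, 18), (8, 9), (8, 10), (10, 4), (10, 15), (11, 2), (11, 17), (12, 1), (12, 18), (15, 7), (15, 12), (16, 3), (16, 16)}; affine count = 19; |E(F_19)| = 20.

Discriminant check: Δ ∝ 4a³ + 27b² = 4·18³ + 27·14² = 4·5832 + 27·196 ≡ 6 (mod 19). Nonzero ⇒ E is nonsingular.
For each x ∈ F_19, compute rhs = x³ + 18·x + 14 mod 19, then count y ∈ F_19 with y² ≡ rhs.
  x = 0: rhs = 14, matching y values: none (0 points).
  x = 1: rhs = 14, matching y values: none (0 points).
  x = 2: rhs = 1, matching y values: 1, 18 (2 points).
  x = 3: rhs = 0, matching y values: 0 (1 points).
  x = 4: rhs = 17, matching y values: 6, 13 (2 points).
  x = 5: rhs = 1, matching y values: 1, 18 (2 points).
  x = 6: rhs = 15, matching y values: none (0 points).
  x = 7: rhs = 8, matching y values: none (0 points).
  x = 8: rhs = 5, matching y values: 9, 10 (2 points).
  x = 9: rhs = 12, matching y values: none (0 points).
  x = 10: rhs = 16, matching y values: 4, 15 (2 points).
  x = 11: rhs = 4, matching y values: 2, 17 (2 points).
  x = 12: rhs = 1, matching y values: 1, 18 (2 points).
  x = 13: rhs = 13, matching y values: none (0 points).
  x = 14: rhs = 8, matching y values: none (0 points).
  x = 15: rhs = 11, matching y values: 7, 12 (2 points).
  x = 16: rhs = 9, matching y values: 3, 16 (2 points).
  x = 17: rhs = 8, matching y values: none (0 points).
  x = 18: rhs = 14, matching y values: none (0 points).
Total affine count: 19.
Full point count |E(F_19)| = 19 + 1 = 20.
Hasse bound: |20 − (19+1)| = |0| = 0 ≤ 2√19 ≈ 8.7178 ✓.


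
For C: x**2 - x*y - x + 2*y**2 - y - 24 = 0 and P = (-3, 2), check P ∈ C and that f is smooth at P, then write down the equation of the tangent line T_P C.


Tangent line at P: -9*x + 10*y - 47 = 0.

Step 1: f(-3, 2) = 0, so P lies on C.
Step 2: partial derivatives
  f_x(x, y) = 2*x - y - 1, f_y(x, y) = -x + 4*y - 1.
  f_x(P) = -9, f_y(P) = 10 (gradient nonzero, so P is smooth).
Step 3: tangent line at P: -9·(x − -3) + 10·(y − 2) = 0.
Expanding: -9*x + 10*y - 47 = 0.


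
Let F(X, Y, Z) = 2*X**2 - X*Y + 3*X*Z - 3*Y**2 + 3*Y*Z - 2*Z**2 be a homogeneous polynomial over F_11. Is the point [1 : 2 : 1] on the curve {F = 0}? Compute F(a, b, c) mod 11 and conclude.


F(1,2,1) ≡ 6 (mod 11); P is NOT on the curve.

Evaluate F(1, 2, 1) term-by-term (mod 11).
  2*X**2 ↦ 2·1·1·1 = 2
  -X*Y ↦ -1·1·2·1 = -2
  3*X*Z ↦ 3·1·1·1 = 3
  -3*Y**2 ↦ -3·1·4·1 = -12
  3*Y*Z ↦ 3·1·2·1 = 6
  -2*Z**2 ↦ -2·1·1·1 = -2
Sum: F(1, 2, 1) = (2) + (-2) + (3) + (-12) + (6) + (-2) = -5.
Reducing mod 11: -5 ≡ 6 (mod 11).
Since F(a, b, c) ≡ 6 ≠ 0 (mod 11), P does NOT lie on the curve.


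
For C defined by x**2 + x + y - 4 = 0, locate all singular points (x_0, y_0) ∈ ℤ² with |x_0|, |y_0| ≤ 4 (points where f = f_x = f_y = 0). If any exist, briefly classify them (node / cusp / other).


No singular points in the scanned grid; C is smooth there.

Compute partial derivatives:
  f_x = 2*x + 1.
  f_y = 1.
f_y = 1 is a nonzero constant, so f_y never vanishes: no point (x, y) can satisfy f = f_x = f_y = 0. In particular no (x, y) ∈ {−4, ..., 4}² is singular; the curve is smooth.


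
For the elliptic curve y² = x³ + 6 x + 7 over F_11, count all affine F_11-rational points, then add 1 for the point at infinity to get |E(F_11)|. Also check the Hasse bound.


Affine points = {(1, 5), (1, 6), (2, 4), (2, 7), (9, 3), (9, 8), (10, 0)}; affine count = 7; |E(F_11)| = 8.

Discriminant check: Δ ∝ 4a³ + 27b² = 4·6³ + 27·7² = 4·216 + 27·49 ≡ 9 (mod 11). Nonzero ⇒ E is nonsingular.
For each x ∈ F_11, compute rhs = x³ + 6·x + 7 mod 11, then count y ∈ F_11 with y² ≡ rhs.
  x = 0: rhs = 7, matching y values: none (0 points).
  x = 1: rhs = 3, matching y values: 5, 6 (2 points).
  x = 2: rhs = 5, matching y values: 4, 7 (2 points).
  x = 3: rhs = 8, matching y values: none (0 points).
  x = 4: rhs = 7, matching y values: none (0 points).
  x = 5: rhs = 8, matching y values: none (0 points).
  x = 6: rhs = 6, matching y values: none (0 points).
  x = 7: rhs = 7, matching y values: none (0 points).
  x = 8: rhs = 6, matching y values: none (0 points).
  x = 9: rhs = 9, matching y values: 3, 8 (2 points).
  x = 10: rhs = 0, matching y values: 0 (1 points).
Total affine count: 7.
Full point count |E(F_11)| = 7 + 1 = 8.
Hasse bound: |8 − (11+1)| = |-4| = 4 ≤ 2√11 ≈ 6.6332 ✓.


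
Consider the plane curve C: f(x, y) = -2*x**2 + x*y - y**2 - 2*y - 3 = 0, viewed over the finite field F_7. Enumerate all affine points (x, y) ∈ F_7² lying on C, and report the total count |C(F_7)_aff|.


Affine F_7-points: {(1, 1), (1, 5), (3, 0), (3, 1), (4, 0), (4, 2), (5, 5)}; count = 7.

For each of the 49 pairs (x, y) ∈ F_7², evaluate f(x, y) mod 7. Record the zeros.
  x = 0: [0↦4, 1↦1, 2↦3, 3↦3, 4↦1, 5↦4, 6↦5]  zeros at y ∈ ∅
  x = 1: [0↦2, 1↦0, 2↦3, 3↦4, 4↦3, 5↦0, 6↦2]  zeros at y ∈ {1, 5}
  x = 2: [0↦3, 1↦2, 2↦6, 3↦1, 4↦1, 5↦6, 6↦2]  zeros at y ∈ ∅
  x = 3: [0↦0, 1↦0, 2↦5, 3↦1, 4↦2, 5↦1, 6↦5]  zeros at y ∈ {0, 1}
  x = 4: [0↦0, 1↦1, 2↦0, 3↦4, 4↦6, 5↦6, 6↦4]  zeros at y ∈ {0, 2}
  x = 5: [0↦3, 1↦5, 2↦5, 3↦3, 4↦6, 5↦0, 6↦6]  zeros at y ∈ {5}
  x = 6: [0↦2, 1↦5, 2↦6, 3↦5, 4↦2, 5↦4, 6↦4]  zeros at y ∈ ∅
Collecting zeros: affine points = {(1, 1), (1, 5), (3, 0), (3, 1), (4, 0), (4, 2), (5, 5)}.
Total count |C(F_7)_aff| = 7.


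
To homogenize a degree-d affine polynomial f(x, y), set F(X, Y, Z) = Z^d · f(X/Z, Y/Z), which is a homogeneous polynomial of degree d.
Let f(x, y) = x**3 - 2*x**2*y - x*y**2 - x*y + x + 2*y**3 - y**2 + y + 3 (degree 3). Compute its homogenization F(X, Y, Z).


F(X, Y, Z) = X**3 - 2*X**2*Y - X*Y**2 - X*Y*Z + X*Z**2 + 2*Y**3 - Y**2*Z + Y*Z**2 + 3*Z**3

deg(f) = 3.
Substitute x = X/Z, y = Y/Z into f, then multiply by Z^3.
  monomial 1·x^3·y^0 ↦ 1·X^3·Y^0·Z^0.
  monomial -2·x^2·y^1 ↦ -2·X^2·Y^1·Z^0.
  monomial -1·x^1·y^2 ↦ -1·X^1·Y^2·Z^0.
  monomial -1·x^1·y^1 ↦ -1·X^1·Y^1·Z^1.
  monomial 1·x^1·y^0 ↦ 1·X^1·Y^0·Z^2.
  monomial 2·x^0·y^3 ↦ 2·X^0·Y^3·Z^0.
  monomial -1·x^0·y^2 ↦ -1·X^0·Y^2·Z^1.
  monomial 1·x^0·y^1 ↦ 1·X^0·Y^1·Z^2.
  monomial 3·x^0·y^0 ↦ 3·X^0·Y^0·Z^3.
Collecting: F(X, Y, Z) = X**3 - 2*X**2*Y - X*Y**2 - X*Y*Z + X*Z**2 + 2*Y**3 - Y**2*Z + Y*Z**2 + 3*Z**3.


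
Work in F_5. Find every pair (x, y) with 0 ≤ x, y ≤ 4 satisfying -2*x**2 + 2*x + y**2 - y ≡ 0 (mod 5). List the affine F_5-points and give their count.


Affine F_5-points: {(0, 0), (0, 1), (1, 0), (1, 1), (3, 2), (3, 4)}; count = 6.

For each of the 25 pairs (x, y) ∈ F_5², evaluate f(x, y) mod 5. Record the zeros.
  x = 0: [0↦0, 1↦0, 2↦2, 3↦1, 4↦2]  zeros at y ∈ {0, 1}
  x = 1: [0↦0, 1↦0, 2↦2, 3↦1, 4↦2]  zeros at y ∈ {0, 1}
  x = 2: [0↦1, 1↦1, 2↦3, 3↦2, 4↦3]  zeros at y ∈ ∅
  x = 3: [0↦3, 1↦3, 2↦0, 3↦4, 4↦0]  zeros at y ∈ {2, 4}
  x = 4: [0↦1, 1↦1, 2↦3, 3↦2, 4↦3]  zeros at y ∈ ∅
Collecting zeros: affine points = {(0, 0), (0, 1), (1, 0), (1, 1), (3, 2), (3, 4)}.
Total count |C(F_5)_aff| = 6.


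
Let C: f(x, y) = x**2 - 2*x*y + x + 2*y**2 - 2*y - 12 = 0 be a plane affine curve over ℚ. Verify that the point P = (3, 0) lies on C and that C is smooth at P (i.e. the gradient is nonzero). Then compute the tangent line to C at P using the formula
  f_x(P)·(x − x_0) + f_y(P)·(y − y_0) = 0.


Tangent line at P: 7*x - 8*y - 21 = 0.

Step 1: f(3, 0) = 0, so P lies on C.
Step 2: partial derivatives
  f_x(x, y) = 2*x - 2*y + 1, f_y(x, y) = -2*x + 4*y - 2.
  f_x(P) = 7, f_y(P) = -8 (gradient nonzero, so P is smooth).
Step 3: tangent line at P: 7·(x − 3) + -8·(y − 0) = 0.
Expanding: 7*x - 8*y - 21 = 0.


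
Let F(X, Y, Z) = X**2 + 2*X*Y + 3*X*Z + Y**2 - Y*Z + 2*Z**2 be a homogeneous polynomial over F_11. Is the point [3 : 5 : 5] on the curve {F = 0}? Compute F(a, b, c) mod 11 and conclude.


F(3,5,5) ≡ 2 (mod 11); P is NOT on the curve.

Evaluate F(3, 5, 5) term-by-term (mod 11).
  X**2 ↦ 1·9·1·1 = 9
  2*X*Y ↦ 2·3·5·1 = 30
  3*X*Z ↦ 3·3·1·5 = 45
  Y**2 ↦ 1·1·25·1 = 25
  -Y*Z ↦ -1·1·5·5 = -25
  2*Z**2 ↦ 2·1·1·25 = 50
Sum: F(3, 5, 5) = (9) + (30) + (45) + (25) + (-25) + (50) = 134.
Reducing mod 11: 134 ≡ 2 (mod 11).
Since F(a, b, c) ≡ 2 ≠ 0 (mod 11), P does NOT lie on the curve.


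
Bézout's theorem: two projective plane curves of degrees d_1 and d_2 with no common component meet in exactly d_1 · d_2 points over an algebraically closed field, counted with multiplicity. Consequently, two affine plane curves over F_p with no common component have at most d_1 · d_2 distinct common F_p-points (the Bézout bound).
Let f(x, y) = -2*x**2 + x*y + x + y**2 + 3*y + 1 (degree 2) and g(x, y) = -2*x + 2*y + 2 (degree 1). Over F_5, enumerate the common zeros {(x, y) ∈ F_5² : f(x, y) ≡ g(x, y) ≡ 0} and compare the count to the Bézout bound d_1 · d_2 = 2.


Common zeros: {(1, 0)}; count = 1; Bézout bound = 2.

deg(f) = 2, deg(g) = 1, so Bézout bound = 2.
Scan x ∈ F_5. For each x, list the y ∈ F_5 with f(x, y) ≡ 0 and those with g(x, y) ≡ 0 (mod 5); the common zeros in that column are the intersection.
  x = 0: f ≡ 0 at y ∈ {1}; g ≡ 0 at y ∈ {4}; common: ∅.
  x = 1: f ≡ 0 at y ∈ {0, 1}; g ≡ 0 at y ∈ {0}; common: {0}.
  x = 2: f ≡ 0 at y ∈ {0}; g ≡ 0 at y ∈ {1}; common: ∅.
  x = 3: f ≡ 0 at y ∈ ∅; g ≡ 0 at y ∈ {2}; common: ∅.
  x = 4: f ≡ 0 at y ∈ ∅; g ≡ 0 at y ∈ {3}; common: ∅.
Collecting: common zeros = {(1, 0)}, so the count is 1.
Comparison with the Bézout bound: 1 ≤ 2 = deg(f)·deg(g), as expected for curves with no common component (the affine F_5-count falls short of the bound because intersections may lie at infinity, over extension fields, or carry multiplicity).


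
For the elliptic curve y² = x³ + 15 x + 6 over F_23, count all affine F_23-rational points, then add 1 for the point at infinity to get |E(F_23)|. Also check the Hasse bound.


Affine points = {(0, 11), (0, 12), (3, 3), (3, 20), (6, 6), (6, 17), (10, 11), (10, 12), (13, 11), (13, 12), (14, 4), (14, 19), (15, 8), (15, 15), (16, 8), (16, 15), (18, 6), (18, 17), (20, 7), (20, 16), (22, 6), (22, 17)}; affine count = 22; |E(F_23)| = 23.

Discriminant check: Δ ∝ 4a³ + 27b² = 4·15³ + 27·6² = 4·3375 + 27·36 ≡ 5 (mod 23). Nonzero ⇒ E is nonsingular.
For each x ∈ F_23, compute rhs = x³ + 15·x + 6 mod 23, then count y ∈ F_23 with y² ≡ rhs.
  x = 0: rhs = 6, matching y values: 11, 12 (2 points).
  x = 1: rhs = 22, matching y values: none (0 points).
  x = 2: rhs = 21, matching y values: none (0 points).
  x = 3: rhs = 9, matching y values: 3, 20 (2 points).
  x = 4: rhs = 15, matching y values: none (0 points).
  x = 5: rhs = 22, matching y values: none (0 points).
  x = 6: rhs = 13, matching y values: 6, 17 (2 points).
  x = 7: rhs = 17, matching y values: none (0 points).
  x = 8: rhs = 17, matching y values: none (0 points).
  x = 9: rhs = 19, matching y values: none (0 points).
  x = 10: rhs = 6, matching y values: 11, 12 (2 points).
  x = 11: rhs = 7, matching y values: none (0 points).
  x = 12: rhs = 5, matching y values: none (0 points).
  x = 13: rhs = 6, matching y values: 11, 12 (2 points).
  x = 14: rhs = 16, matching y values: 4, 19 (2 points).
  x = 15: rhs = 18, matching y values: 8, 15 (2 points).
  x = 16: rhs = 18, matching y values: 8, 15 (2 points).
  x = 17: rhs = 22, matching y values: none (0 points).
  x = 18: rhs = 13, matching y values: 6, 17 (2 points).
  x = 19: rhs = 20, matching y values: none (0 points).
  x = 20: rhs = 3, matching y values: 7, 16 (2 points).
  x = 21: rhs = 14, matching y values: none (0 points).
  x = 22: rhs = 13, matching y values: 6, 17 (2 points).
Total affine count: 22.
Full point count |E(F_23)| = 22 + 1 = 23.
Hasse bound: |23 − (23+1)| = |-1| = 1 ≤ 2√23 ≈ 9.5917 ✓.


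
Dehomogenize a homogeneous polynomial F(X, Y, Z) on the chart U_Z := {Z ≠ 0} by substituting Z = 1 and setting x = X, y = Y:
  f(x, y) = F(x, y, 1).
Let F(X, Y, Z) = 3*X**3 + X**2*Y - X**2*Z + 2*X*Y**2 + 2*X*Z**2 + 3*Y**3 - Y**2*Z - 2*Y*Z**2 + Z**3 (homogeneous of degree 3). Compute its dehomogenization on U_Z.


f(x, y) = 3*x**3 + x**2*y - x**2 + 2*x*y**2 + 2*x + 3*y**3 - y**2 - 2*y + 1

On U_Z we set Z = 1. Each monomial c·X^i·Y^j·Z^k in F becomes c·x^i·y^j·1^k = c·x^i·y^j.
Substituting Z = 1: F(X, Y, 1) = 3*x**3 + x**2*y - x**2 + 2*x*y**2 + 2*x + 3*y**3 - y**2 - 2*y + 1.
Note: deg(f) ≤ deg(F) = 3; strict inequality happens when F is divisible by Z (lost terms).


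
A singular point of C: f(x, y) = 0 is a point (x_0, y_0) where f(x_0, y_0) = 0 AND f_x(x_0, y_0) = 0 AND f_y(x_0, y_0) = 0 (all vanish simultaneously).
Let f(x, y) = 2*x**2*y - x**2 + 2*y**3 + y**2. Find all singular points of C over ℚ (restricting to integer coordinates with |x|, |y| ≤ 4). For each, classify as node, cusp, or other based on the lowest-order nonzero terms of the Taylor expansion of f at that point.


Singular points: {(0, 0)}; classification: node.

Compute partial derivatives:
  f_x = 4*x*y - 2*x.
  f_y = 2*x**2 + 6*y**2 + 2*y.
Scan x_0 ∈ {−4, ..., 4}. For each x_0, f_y(x_0, y) is a polynomial in y; find its integer roots y ∈ {−4, ..., 4}, then test f_x and f at those candidates.
  x = -4: f_y(-4, y) = 6*y**2 + 2*y + 32; no integer root y with |y| ≤ 4.
  x = -3: f_y(-3, y) = 6*y**2 + 2*y + 18; no integer root y with |y| ≤ 4.
  x = -2: f_y(-2, y) = 6*y**2 + 2*y + 8; no integer root y with |y| ≤ 4.
  x = -1: f_y(-1, y) = 6*y**2 + 2*y + 2; no integer root y with |y| ≤ 4.
  x = 0: f_y(0, y) = 6*y**2 + 2*y; vanishes at y ∈ {0}. (0, 0): f_x = 0, f = 0 — SINGULAR.
  x = 1: f_y(1, y) = 6*y**2 + 2*y + 2; no integer root y with |y| ≤ 4.
  x = 2: f_y(2, y) = 6*y**2 + 2*y + 8; no integer root y with |y| ≤ 4.
  x = 3: f_y(3, y) = 6*y**2 + 2*y + 18; no integer root y with |y| ≤ 4.
  x = 4: f_y(4, y) = 6*y**2 + 2*y + 32; no integer root y with |y| ≤ 4.
Only singular point on the grid: (0, 0).
Classify: substitute x = 0 + u, y = 0 + v and expand: f = 2*u**2*v - u**2 + 2*v**3 + v**2.
No constant or linear terms (consistent with a singular point). Quadratic part: -u**2 + v**2. Cubic part: 2*u**2*v + 2*v**3.
The quadratic part v**2 - u**2 = (v − u)(v + u) splits into two distinct linear factors, so there are two distinct tangent lines y − 0 = ±(x − 0) — this is a node (ordinary double point).
Classification: node.


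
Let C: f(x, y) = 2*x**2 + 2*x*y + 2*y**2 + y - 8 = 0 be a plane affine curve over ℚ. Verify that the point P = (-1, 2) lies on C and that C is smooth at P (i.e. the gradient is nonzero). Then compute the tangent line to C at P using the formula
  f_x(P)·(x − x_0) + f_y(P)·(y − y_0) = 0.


Tangent line at P: 7*y - 14 = 0.

Step 1: f(-1, 2) = 0, so P lies on C.
Step 2: partial derivatives
  f_x(x, y) = 4*x + 2*y, f_y(x, y) = 2*x + 4*y + 1.
  f_x(P) = 0, f_y(P) = 7 (gradient nonzero, so P is smooth).
Step 3: tangent line at P: 0·(x − -1) + 7·(y − 2) = 0.
Expanding: 7*y - 14 = 0.


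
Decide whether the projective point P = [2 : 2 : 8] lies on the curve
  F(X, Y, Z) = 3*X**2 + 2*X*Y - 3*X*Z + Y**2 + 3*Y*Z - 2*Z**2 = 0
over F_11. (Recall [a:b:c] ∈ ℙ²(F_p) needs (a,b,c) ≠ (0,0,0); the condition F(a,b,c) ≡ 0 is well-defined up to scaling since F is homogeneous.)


F(2,2,8) ≡ 6 (mod 11); P is NOT on the curve.

Evaluate F(2, 2, 8) term-by-term (mod 11).
  3*X**2 ↦ 3·4·1·1 = 12
  2*X*Y ↦ 2·2·2·1 = 8
  -3*X*Z ↦ -3·2·1·8 = -48
  Y**2 ↦ 1·1·4·1 = 4
  3*Y*Z ↦ 3·1·2·8 = 48
  -2*Z**2 ↦ -2·1·1·64 = -128
Sum: F(2, 2, 8) = (12) + (8) + (-48) + (4) + (48) + (-128) = -104.
Reducing mod 11: -104 ≡ 6 (mod 11).
Since F(a, b, c) ≡ 6 ≠ 0 (mod 11), P does NOT lie on the curve.


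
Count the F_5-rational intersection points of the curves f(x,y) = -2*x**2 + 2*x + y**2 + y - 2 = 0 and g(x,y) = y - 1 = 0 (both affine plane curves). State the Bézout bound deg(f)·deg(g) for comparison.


Common zeros: {(0, 1), (1, 1)}; count = 2; Bézout bound = 2.

deg(f) = 2, deg(g) = 1, so Bézout bound = 2.
Scan x ∈ F_5. For each x, list the y ∈ F_5 with f(x, y) ≡ 0 and those with g(x, y) ≡ 0 (mod 5); the common zeros in that column are the intersection.
  x = 0: f ≡ 0 at y ∈ {1, 3}; g ≡ 0 at y ∈ {1}; common: {1}.
  x = 1: f ≡ 0 at y ∈ {1, 3}; g ≡ 0 at y ∈ {1}; common: {1}.
  x = 2: f ≡ 0 at y ∈ {2}; g ≡ 0 at y ∈ {1}; common: ∅.
  x = 3: f ≡ 0 at y ∈ ∅; g ≡ 0 at y ∈ {1}; common: ∅.
  x = 4: f ≡ 0 at y ∈ {2}; g ≡ 0 at y ∈ {1}; common: ∅.
Collecting: common zeros = {(0, 1), (1, 1)}, so the count is 2.
Comparison with the Bézout bound: 2 ≤ 2 = deg(f)·deg(g), as expected for curves with no common component (the bound is attained).


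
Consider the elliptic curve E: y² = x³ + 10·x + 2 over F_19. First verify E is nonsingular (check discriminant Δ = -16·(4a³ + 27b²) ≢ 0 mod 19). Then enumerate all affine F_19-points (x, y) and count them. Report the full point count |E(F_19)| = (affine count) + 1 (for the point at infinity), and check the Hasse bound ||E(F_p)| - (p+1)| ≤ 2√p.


Affine points = {(2, 7), (2, 12), (4, 7), (4, 12), (5, 5), (5, 14), (7, 4), (7, 15), (8, 9), (8, 10), (9, 2), (9, 17), (10, 0), (12, 8), (12, 11), (13, 7), (13, 12), (14, 6), (14, 13)}; affine count = 19; |E(F_19)| = 20.

Discriminant check: Δ ∝ 4a³ + 27b² = 4·10³ + 27·2² = 4·1000 + 27·4 ≡ 4 (mod 19). Nonzero ⇒ E is nonsingular.
For each x ∈ F_19, compute rhs = x³ + 10·x + 2 mod 19, then count y ∈ F_19 with y² ≡ rhs.
  x = 0: rhs = 2, matching y values: none (0 points).
  x = 1: rhs = 13, matching y values: none (0 points).
  x = 2: rhs = 11, matching y values: 7, 12 (2 points).
  x = 3: rhs = 2, matching y values: none (0 points).
  x = 4: rhs = 11, matching y values: 7, 12 (2 points).
  x = 5: rhs = 6, matching y values: 5, 14 (2 points).
  x = 6: rhs = 12, matching y values: none (0 points).
  x = 7: rhs = 16, matching y values: 4, 15 (2 points).
  x = 8: rhs = 5, matching y values: 9, 10 (2 points).
  x = 9: rhs = 4, matching y values: 2, 17 (2 points).
  x = 10: rhs = 0, matching y values: 0 (1 points).
  x = 11: rhs = 18, matching y values: none (0 points).
  x = 12: rhs = 7, matching y values: 8, 11 (2 points).
  x = 13: rhs = 11, matching y values: 7, 12 (2 points).
  x = 14: rhs = 17, matching y values: 6, 13 (2 points).
  x = 15: rhs = 12, matching y values: none (0 points).
  x = 16: rhs = 2, matching y values: none (0 points).
  x = 17: rhs = 12, matching y values: none (0 points).
  x = 18: rhs = 10, matching y values: none (0 points).
Total affine count: 19.
Full point count |E(F_19)| = 19 + 1 = 20.
Hasse bound: |20 − (19+1)| = |0| = 0 ≤ 2√19 ≈ 8.7178 ✓.


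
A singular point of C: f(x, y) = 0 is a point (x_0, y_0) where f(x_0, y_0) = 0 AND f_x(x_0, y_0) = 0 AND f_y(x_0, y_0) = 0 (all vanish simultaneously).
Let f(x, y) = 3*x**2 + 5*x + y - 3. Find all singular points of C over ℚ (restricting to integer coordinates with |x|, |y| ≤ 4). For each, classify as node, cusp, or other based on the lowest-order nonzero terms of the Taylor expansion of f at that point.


No singular points in the scanned grid; C is smooth there.

Compute partial derivatives:
  f_x = 6*x + 5.
  f_y = 1.
f_y = 1 is a nonzero constant, so f_y never vanishes: no point (x, y) can satisfy f = f_x = f_y = 0. In particular no (x, y) ∈ {−4, ..., 4}² is singular; the curve is smooth.


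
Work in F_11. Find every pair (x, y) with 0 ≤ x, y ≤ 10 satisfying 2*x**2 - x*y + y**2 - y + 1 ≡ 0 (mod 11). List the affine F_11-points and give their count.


Affine F_11-points: {(1, 4), (1, 9), (4, 0), (4, 5), (7, 0), (7, 8), (8, 1), (8, 8), (9, 1), (9, 9)}; count = 10.

For each of the 121 pairs (x, y) ∈ F_11², evaluate f(x, y) mod 11. Record the zeros.
  x = 0: [0↦1, 1↦1, 2↦3, 3↦7, 4↦2, 5↦10, 6↦9, 7↦10, 8↦2, 9↦7, 10↦3]  zeros at y ∈ ∅
  x = 1: [0↦3, 1↦2, 2↦3, 3↦6, 4↦0, 5↦7, 6↦5, 7↦5, 8↦7, 9↦0, 10↦6]  zeros at y ∈ {4, 9}
  x = 2: [0↦9, 1↦7, 2↦7, 3↦9, 4↦2, 5↦8, 6↦5, 7↦4, 8↦5, 9↦8, 10↦2]  zeros at y ∈ ∅
  x = 3: [0↦8, 1↦5, 2↦4, 3↦5, 4↦8, 5↦2, 6↦9, 7↦7, 8↦7, 9↦9, 10↦2]  zeros at y ∈ ∅
  x = 4: [0↦0, 1↦7, 2↦5, 3↦5, 4↦7, 5↦0, 6↦6, 7↦3, 8↦2, 9↦3, 10↦6]  zeros at y ∈ {0, 5}
  x = 5: [0↦7, 1↦2, 2↦10, 3↦9, 4↦10, 5↦2, 6↦7, 7↦3, 8↦1, 9↦1, 10↦3]  zeros at y ∈ ∅
  x = 6: [0↦7, 1↦1, 2↦8, 3↦6, 4↦6, 5↦8, 6↦1, 7↦7, 8↦4, 9↦3, 10↦4]  zeros at y ∈ ∅
  x = 7: [0↦0, 1↦4, 2↦10, 3↦7, 4↦6, 5↦7, 6↦10, 7↦4, 8↦0, 9↦9, 10↦9]  zeros at y ∈ {0, 8}
  x = 8: [0↦8, 1↦0, 2↦5, 3↦1, 4↦10, 5↦10, 6↦1, 7↦5, 8↦0, 9↦8, 10↦7]  zeros at y ∈ {1, 8}
  x = 9: [0↦9, 1↦0, 2↦4, 3↦10, 4↦7, 5↦6, 6↦7, 7↦10, 8↦4, 9↦0, 10↦9]  zeros at y ∈ {1, 9}
  x = 10: [0↦3, 1↦4, 2↦7, 3↦1, 4↦8, 5↦6, 6↦6, 7↦8, 8↦1, 9↦7, 10↦4]  zeros at y ∈ ∅
Collecting zeros: affine points = {(1, 4), (1, 9), (4, 0), (4, 5), (7, 0), (7, 8), (8, 1), (8, 8), (9, 1), (9, 9)}.
Total count |C(F_11)_aff| = 10.


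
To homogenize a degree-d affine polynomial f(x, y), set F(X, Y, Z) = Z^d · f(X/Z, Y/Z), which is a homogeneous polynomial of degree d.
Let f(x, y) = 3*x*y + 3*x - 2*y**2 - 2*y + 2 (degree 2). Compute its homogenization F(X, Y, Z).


F(X, Y, Z) = 3*X*Y + 3*X*Z - 2*Y**2 - 2*Y*Z + 2*Z**2

deg(f) = 2.
Substitute x = X/Z, y = Y/Z into f, then multiply by Z^2.
  monomial 3·x^1·y^1 ↦ 3·X^1·Y^1·Z^0.
  monomial 3·x^1·y^0 ↦ 3·X^1·Y^0·Z^1.
  monomial -2·x^0·y^2 ↦ -2·X^0·Y^2·Z^0.
  monomial -2·x^0·y^1 ↦ -2·X^0·Y^1·Z^1.
  monomial 2·x^0·y^0 ↦ 2·X^0·Y^0·Z^2.
Collecting: F(X, Y, Z) = 3*X*Y + 3*X*Z - 2*Y**2 - 2*Y*Z + 2*Z**2.


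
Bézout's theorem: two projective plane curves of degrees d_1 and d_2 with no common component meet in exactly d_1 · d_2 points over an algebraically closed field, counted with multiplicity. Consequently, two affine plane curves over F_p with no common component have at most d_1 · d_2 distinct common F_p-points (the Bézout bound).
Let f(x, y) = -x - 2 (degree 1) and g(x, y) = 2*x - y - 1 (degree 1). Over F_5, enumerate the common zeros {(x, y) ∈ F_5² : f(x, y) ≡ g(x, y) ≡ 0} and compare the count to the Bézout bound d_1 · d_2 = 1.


Common zeros: {(3, 0)}; count = 1; Bézout bound = 1.

deg(f) = 1, deg(g) = 1, so Bézout bound = 1.
Scan x ∈ F_5. For each x, list the y ∈ F_5 with f(x, y) ≡ 0 and those with g(x, y) ≡ 0 (mod 5); the common zeros in that column are the intersection.
  x = 0: f ≡ 0 at y ∈ ∅; g ≡ 0 at y ∈ {4}; common: ∅.
  x = 1: f ≡ 0 at y ∈ ∅; g ≡ 0 at y ∈ {1}; common: ∅.
  x = 2: f ≡ 0 at y ∈ ∅; g ≡ 0 at y ∈ {3}; common: ∅.
  x = 3: f ≡ 0 at y ∈ {0, 1, 2, 3, 4}; g ≡ 0 at y ∈ {0}; common: {0}.
  x = 4: f ≡ 0 at y ∈ ∅; g ≡ 0 at y ∈ {2}; common: ∅.
Collecting: common zeros = {(3, 0)}, so the count is 1.
Comparison with the Bézout bound: 1 ≤ 1 = deg(f)·deg(g), as expected for curves with no common component (the bound is attained).


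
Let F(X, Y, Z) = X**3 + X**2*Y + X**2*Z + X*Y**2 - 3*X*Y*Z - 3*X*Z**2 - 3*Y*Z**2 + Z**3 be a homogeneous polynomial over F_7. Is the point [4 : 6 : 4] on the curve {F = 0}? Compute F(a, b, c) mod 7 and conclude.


F(4,6,4) ≡ 0 (mod 7); P is on the curve.

Evaluate F(4, 6, 4) term-by-term (mod 7).
  X**3 ↦ 1·64·1·1 = 64
  X**2*Y ↦ 1·16·6·1 = 96
  X**2*Z ↦ 1·16·1·4 = 64
  X*Y**2 ↦ 1·4·36·1 = 144
  -3*X*Y*Z ↦ -3·4·6·4 = -288
  -3*X*Z**2 ↦ -3·4·1·16 = -192
  -3*Y*Z**2 ↦ -3·1·6·16 = -288
  Z**3 ↦ 1·1·1·64 = 64
Sum: F(4, 6, 4) = (64) + (96) + (64) + (144) + (-288) + (-192) + (-288) + (64) = -336.
Reducing mod 7: -336 ≡ 0 (mod 7).
Since F(a, b, c) ≡ 0 (mod 7), P lies on the curve.


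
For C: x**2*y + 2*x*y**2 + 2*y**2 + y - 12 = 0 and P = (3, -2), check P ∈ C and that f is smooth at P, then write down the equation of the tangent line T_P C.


Tangent line at P: -4*x - 22*y - 32 = 0.

Step 1: f(3, -2) = 0, so P lies on C.
Step 2: partial derivatives
  f_x(x, y) = 2*x*y + 2*y**2, f_y(x, y) = x**2 + 4*x*y + 4*y + 1.
  f_x(P) = -4, f_y(P) = -22 (gradient nonzero, so P is smooth).
Step 3: tangent line at P: -4·(x − 3) + -22·(y − -2) = 0.
Expanding: -4*x - 22*y - 32 = 0.


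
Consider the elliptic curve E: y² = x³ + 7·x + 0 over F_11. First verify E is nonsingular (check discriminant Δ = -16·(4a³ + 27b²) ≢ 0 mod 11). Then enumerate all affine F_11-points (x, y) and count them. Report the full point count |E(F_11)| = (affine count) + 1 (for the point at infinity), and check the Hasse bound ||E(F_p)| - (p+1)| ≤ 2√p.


Affine points = {(0, 0), (2, 0), (3, 2), (3, 9), (4, 2), (4, 9), (6, 4), (6, 7), (9, 0), (10, 5), (10, 6)}; affine count = 11; |E(F_11)| = 12.

Discriminant check: Δ ∝ 4a³ + 27b² = 4·7³ + 27·0² = 4·343 + 27·0 ≡ 8 (mod 11). Nonzero ⇒ E is nonsingular.
For each x ∈ F_11, compute rhs = x³ + 7·x + 0 mod 11, then count y ∈ F_11 with y² ≡ rhs.
  x = 0: rhs = 0, matching y values: 0 (1 points).
  x = 1: rhs = 8, matching y values: none (0 points).
  x = 2: rhs = 0, matching y values: 0 (1 points).
  x = 3: rhs = 4, matching y values: 2, 9 (2 points).
  x = 4: rhs = 4, matching y values: 2, 9 (2 points).
  x = 5: rhs = 6, matching y values: none (0 points).
  x = 6: rhs = 5, matching y values: 4, 7 (2 points).
  x = 7: rhs = 7, matching y values: none (0 points).
  x = 8: rhs = 7, matching y values: none (0 points).
  x = 9: rhs = 0, matching y values: 0 (1 points).
  x = 10: rhs = 3, matching y values: 5, 6 (2 points).
Total affine count: 11.
Full point count |E(F_11)| = 11 + 1 = 12.
Hasse bound: |12 − (11+1)| = |0| = 0 ≤ 2√11 ≈ 6.6332 ✓.


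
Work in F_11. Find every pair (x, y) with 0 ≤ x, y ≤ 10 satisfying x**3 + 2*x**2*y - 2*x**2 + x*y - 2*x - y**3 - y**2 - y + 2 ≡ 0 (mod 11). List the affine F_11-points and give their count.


Affine F_11-points: {(1, 8), (2, 3), (2, 8), (2, 10), (3, 2), (4, 7), (5, 5), (5, 8), (6, 1), (7, 2), (7, 6), (10, 2)}; count = 12.

For each of the 121 pairs (x, y) ∈ F_11², evaluate f(x, y) mod 11. Record the zeros.
  x = 0: [0↦2, 1↦10, 2↦10, 3↦7, 4↦6, 5↦1, 6↦8, 7↦10, 8↦1, 9↦8, 10↦3]  zeros at y ∈ ∅
  x = 1: [0↦10, 1↦10, 2↦2, 3↦2, 4↦4, 5↦2, 6↦1, 7↦6, 8↦0, 9↦10, 10↦8]  zeros at y ∈ {8}
  x = 2: [0↦9, 1↦5, 2↦4, 3↦0, 4↦9, 5↦3, 6↦9, 7↦10, 8↦0, 9↦6, 10↦0]  zeros at y ∈ {3, 8, 10}
  x = 3: [0↦5, 1↦1, 2↦0, 3↦7, 4↦5, 5↦10, 6↦5, 7↦6, 8↦7, 9↦2, 10↦7]  zeros at y ∈ {2}
  x = 4: [0↦4, 1↦4, 2↦7, 3↦7, 4↦9, 5↦7, 6↦6, 7↦0, 8↦5, 9↦4, 10↦2]  zeros at y ∈ {7}
  x = 5: [0↦1, 1↦9, 2↦9, 3↦6, 4↦5, 5↦0, 6↦7, 7↦9, 8↦0, 9↦7, 10↦2]  zeros at y ∈ {5, 8}
  x = 6: [0↦2, 1↦0, 2↦1, 3↦10, 4↦10, 5↦6, 6↦3, 7↦6, 8↦9, 9↦6, 10↦2]  zeros at y ∈ {1}
  x = 7: [0↦2, 1↦5, 2↦0, 3↦3, 4↦8, 5↦9, 6↦0, 7↦8, 8↦5, 9↦7, 10↦8]  zeros at y ∈ {2, 6}
  x = 8: [0↦7, 1↦8, 2↦1, 3↦2, 4↦5, 5↦4, 6↦4, 7↦10, 8↦5, 9↦5, 10↦4]  zeros at y ∈ ∅
  x = 9: [0↦1, 1↦4, 2↦10, 3↦2, 4↦7, 5↦8, 6↦10, 7↦7, 8↦4, 9↦6, 10↦7]  zeros at y ∈ ∅
  x = 10: [0↦1, 1↦10, 2↦0, 3↦9, 4↦9, 5↦5, 6↦2, 7↦5, 8↦8, 9↦5, 10↦1]  zeros at y ∈ {2}
Collecting zeros: affine points = {(1, 8), (2, 3), (2, 8), (2, 10), (3, 2), (4, 7), (5, 5), (5, 8), (6, 1), (7, 2), (7, 6), (10, 2)}.
Total count |C(F_11)_aff| = 12.


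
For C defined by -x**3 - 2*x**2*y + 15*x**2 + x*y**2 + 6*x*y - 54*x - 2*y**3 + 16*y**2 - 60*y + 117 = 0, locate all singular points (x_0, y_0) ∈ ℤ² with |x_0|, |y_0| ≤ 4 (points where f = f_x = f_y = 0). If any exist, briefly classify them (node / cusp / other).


Singular points: {(3, 3)}; classification: cusp.

Compute partial derivatives:
  f_x = -3*x**2 - 4*x*y + 30*x + y**2 + 6*y - 54.
  f_y = -2*x**2 + 2*x*y + 6*x - 6*y**2 + 32*y - 60.
Scan x_0 ∈ {−4, ..., 4}. For each x_0, f_y(x_0, y) is a polynomial in y; find its integer roots y ∈ {−4, ..., 4}, then test f_x and f at those candidates.
  x = -4: f_y(-4, y) = -6*y**2 + 24*y - 116; no integer root y with |y| ≤ 4.
  x = -3: f_y(-3, y) = -6*y**2 + 26*y - 96; no integer root y with |y| ≤ 4.
  x = -2: f_y(-2, y) = -6*y**2 + 28*y - 80; no integer root y with |y| ≤ 4.
  x = -1: f_y(-1, y) = -6*y**2 + 30*y - 68; no integer root y with |y| ≤ 4.
  x = 0: f_y(0, y) = -6*y**2 + 32*y - 60; no integer root y with |y| ≤ 4.
  x = 1: f_y(1, y) = -6*y**2 + 34*y - 56; no integer root y with |y| ≤ 4.
  x = 2: f_y(2, y) = -6*y**2 + 36*y - 56; no integer root y with |y| ≤ 4.
  x = 3: f_y(3, y) = -6*y**2 + 38*y - 60; vanishes at y ∈ {3}. (3, 3): f_x = 0, f = 0 — SINGULAR.
  x = 4: f_y(4, y) = -6*y**2 + 40*y - 68; no integer root y with |y| ≤ 4.
Only singular point on the grid: (3, 3).
Classify: substitute x = 3 + u, y = 3 + v and expand: f = -u**3 - 2*u**2*v + u*v**2 - 2*v**3 + v**2.
No constant or linear terms (consistent with a singular point). Quadratic part: v**2. Cubic part: -u**3 - 2*u**2*v + u*v**2 - 2*v**3.
The quadratic part v**2 is a perfect square, so there is a single (double) tangent line v = 0, i.e. y = 3. Restricting the cubic part to that line (v = 0) leaves -u**3 ≠ 0, so f is not divisible by v and the branch is v² ≈ u**3 to lowest order — this is a cusp.
Classification: cusp.


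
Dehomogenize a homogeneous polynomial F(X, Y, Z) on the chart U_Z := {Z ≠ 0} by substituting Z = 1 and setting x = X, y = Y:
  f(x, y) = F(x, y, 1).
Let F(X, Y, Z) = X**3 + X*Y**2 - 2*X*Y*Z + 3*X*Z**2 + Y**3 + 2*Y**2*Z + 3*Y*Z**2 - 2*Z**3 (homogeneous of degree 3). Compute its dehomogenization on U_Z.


f(x, y) = x**3 + x*y**2 - 2*x*y + 3*x + y**3 + 2*y**2 + 3*y - 2

On U_Z we set Z = 1. Each monomial c·X^i·Y^j·Z^k in F becomes c·x^i·y^j·1^k = c·x^i·y^j.
Substituting Z = 1: F(X, Y, 1) = x**3 + x*y**2 - 2*x*y + 3*x + y**3 + 2*y**2 + 3*y - 2.
Note: deg(f) ≤ deg(F) = 3; strict inequality happens when F is divisible by Z (lost terms).


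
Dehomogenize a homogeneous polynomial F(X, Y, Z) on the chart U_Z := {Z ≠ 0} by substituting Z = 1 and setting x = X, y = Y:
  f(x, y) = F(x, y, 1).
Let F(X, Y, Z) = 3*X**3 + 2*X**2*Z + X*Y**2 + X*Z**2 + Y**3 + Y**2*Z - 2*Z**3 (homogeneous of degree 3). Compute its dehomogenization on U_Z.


f(x, y) = 3*x**3 + 2*x**2 + x*y**2 + x + y**3 + y**2 - 2

On U_Z we set Z = 1. Each monomial c·X^i·Y^j·Z^k in F becomes c·x^i·y^j·1^k = c·x^i·y^j.
Substituting Z = 1: F(X, Y, 1) = 3*x**3 + 2*x**2 + x*y**2 + x + y**3 + y**2 - 2.
Note: deg(f) ≤ deg(F) = 3; strict inequality happens when F is divisible by Z (lost terms).
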